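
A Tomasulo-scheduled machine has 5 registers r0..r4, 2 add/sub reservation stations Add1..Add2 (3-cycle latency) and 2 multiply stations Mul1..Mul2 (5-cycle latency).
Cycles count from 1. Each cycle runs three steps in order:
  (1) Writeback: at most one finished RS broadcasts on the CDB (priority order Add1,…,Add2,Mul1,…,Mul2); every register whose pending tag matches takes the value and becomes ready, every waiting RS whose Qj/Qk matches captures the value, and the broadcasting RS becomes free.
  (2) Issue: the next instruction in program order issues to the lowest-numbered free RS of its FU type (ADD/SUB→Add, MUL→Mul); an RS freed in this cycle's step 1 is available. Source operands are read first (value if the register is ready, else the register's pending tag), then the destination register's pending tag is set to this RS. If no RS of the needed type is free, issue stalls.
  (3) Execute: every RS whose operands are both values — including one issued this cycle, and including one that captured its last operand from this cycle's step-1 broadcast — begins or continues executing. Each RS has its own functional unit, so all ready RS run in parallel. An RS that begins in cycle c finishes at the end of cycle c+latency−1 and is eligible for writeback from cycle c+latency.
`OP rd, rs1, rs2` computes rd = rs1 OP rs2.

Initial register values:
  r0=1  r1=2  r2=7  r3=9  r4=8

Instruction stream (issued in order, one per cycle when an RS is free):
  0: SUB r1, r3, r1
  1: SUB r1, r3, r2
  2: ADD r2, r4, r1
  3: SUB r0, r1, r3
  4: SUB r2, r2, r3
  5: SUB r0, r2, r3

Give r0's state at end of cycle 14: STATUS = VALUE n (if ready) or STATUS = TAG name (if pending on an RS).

  c1: issue SUB r1<-Add1  regs: r0:1,r1:Add1,r2:7,r3:9,r4:8
  c2: issue SUB r1<-Add2  regs: r0:1,r1:Add2,r2:7,r3:9,r4:8
  c3: stall  regs: r0:1,r1:Add2,r2:7,r3:9,r4:8
  c4: CDB Add1=7; issue ADD r2<-Add1  regs: r0:1,r1:Add2,r2:Add1,r3:9,r4:8
  c5: CDB Add2=2; issue SUB r0<-Add2  regs: r0:Add2,r1:2,r2:Add1,r3:9,r4:8
  c6: stall  regs: r0:Add2,r1:2,r2:Add1,r3:9,r4:8
  c7: stall  regs: r0:Add2,r1:2,r2:Add1,r3:9,r4:8
  c8: CDB Add1=10; issue SUB r2<-Add1  regs: r0:Add2,r1:2,r2:Add1,r3:9,r4:8
  c9: CDB Add2=-7; issue SUB r0<-Add2  regs: r0:Add2,r1:2,r2:Add1,r3:9,r4:8
  c10: -  regs: r0:Add2,r1:2,r2:Add1,r3:9,r4:8
  c11: CDB Add1=1  regs: r0:Add2,r1:2,r2:1,r3:9,r4:8
  c12: -  regs: r0:Add2,r1:2,r2:1,r3:9,r4:8
  c13: -  regs: r0:Add2,r1:2,r2:1,r3:9,r4:8
  c14: CDB Add2=-8  regs: r0:-8,r1:2,r2:1,r3:9,r4:8

STATUS = VALUE -8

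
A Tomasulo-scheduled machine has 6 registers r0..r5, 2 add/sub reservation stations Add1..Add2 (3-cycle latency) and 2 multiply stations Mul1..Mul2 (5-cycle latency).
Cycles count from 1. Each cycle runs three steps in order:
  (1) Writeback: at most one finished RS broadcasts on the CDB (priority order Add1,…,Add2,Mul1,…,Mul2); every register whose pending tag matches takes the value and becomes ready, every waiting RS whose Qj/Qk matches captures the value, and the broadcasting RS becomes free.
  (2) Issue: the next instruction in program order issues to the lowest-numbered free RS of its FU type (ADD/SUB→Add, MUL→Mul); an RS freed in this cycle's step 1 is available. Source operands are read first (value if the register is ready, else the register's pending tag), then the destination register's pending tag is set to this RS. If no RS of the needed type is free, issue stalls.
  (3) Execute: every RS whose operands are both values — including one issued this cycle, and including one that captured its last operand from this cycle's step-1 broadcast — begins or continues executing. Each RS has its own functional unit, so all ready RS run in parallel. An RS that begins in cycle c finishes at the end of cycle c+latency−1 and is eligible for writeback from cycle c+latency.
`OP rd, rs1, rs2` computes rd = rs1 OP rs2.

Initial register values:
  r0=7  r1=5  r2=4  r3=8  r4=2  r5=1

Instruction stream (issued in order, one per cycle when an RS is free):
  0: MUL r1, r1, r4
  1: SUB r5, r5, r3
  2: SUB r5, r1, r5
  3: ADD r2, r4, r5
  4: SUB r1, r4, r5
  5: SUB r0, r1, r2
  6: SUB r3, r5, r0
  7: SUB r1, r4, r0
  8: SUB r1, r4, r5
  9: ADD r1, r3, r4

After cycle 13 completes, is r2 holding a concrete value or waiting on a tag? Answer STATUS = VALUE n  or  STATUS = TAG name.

STATUS = VALUE 19

cycle 1: issue MUL r1<-Mul1 // r0:7,r1:Mul1,r2:4,r3:8,r4:2,r5:1
cycle 2: issue SUB r5<-Add1 // r0:7,r1:Mul1,r2:4,r3:8,r4:2,r5:Add1
cycle 3: issue SUB r5<-Add2 // r0:7,r1:Mul1,r2:4,r3:8,r4:2,r5:Add2
cycle 4: stall // r0:7,r1:Mul1,r2:4,r3:8,r4:2,r5:Add2
cycle 5: CDB Add1=-7; issue ADD r2<-Add1 // r0:7,r1:Mul1,r2:Add1,r3:8,r4:2,r5:Add2
cycle 6: CDB Mul1=10; stall // r0:7,r1:10,r2:Add1,r3:8,r4:2,r5:Add2
cycle 7: stall // r0:7,r1:10,r2:Add1,r3:8,r4:2,r5:Add2
cycle 8: stall // r0:7,r1:10,r2:Add1,r3:8,r4:2,r5:Add2
cycle 9: CDB Add2=17; issue SUB r1<-Add2 // r0:7,r1:Add2,r2:Add1,r3:8,r4:2,r5:17
cycle 10: stall // r0:7,r1:Add2,r2:Add1,r3:8,r4:2,r5:17
cycle 11: stall // r0:7,r1:Add2,r2:Add1,r3:8,r4:2,r5:17
cycle 12: CDB Add1=19; issue SUB r0<-Add1 // r0:Add1,r1:Add2,r2:19,r3:8,r4:2,r5:17
cycle 13: CDB Add2=-15; issue SUB r3<-Add2 // r0:Add1,r1:-15,r2:19,r3:Add2,r4:2,r5:17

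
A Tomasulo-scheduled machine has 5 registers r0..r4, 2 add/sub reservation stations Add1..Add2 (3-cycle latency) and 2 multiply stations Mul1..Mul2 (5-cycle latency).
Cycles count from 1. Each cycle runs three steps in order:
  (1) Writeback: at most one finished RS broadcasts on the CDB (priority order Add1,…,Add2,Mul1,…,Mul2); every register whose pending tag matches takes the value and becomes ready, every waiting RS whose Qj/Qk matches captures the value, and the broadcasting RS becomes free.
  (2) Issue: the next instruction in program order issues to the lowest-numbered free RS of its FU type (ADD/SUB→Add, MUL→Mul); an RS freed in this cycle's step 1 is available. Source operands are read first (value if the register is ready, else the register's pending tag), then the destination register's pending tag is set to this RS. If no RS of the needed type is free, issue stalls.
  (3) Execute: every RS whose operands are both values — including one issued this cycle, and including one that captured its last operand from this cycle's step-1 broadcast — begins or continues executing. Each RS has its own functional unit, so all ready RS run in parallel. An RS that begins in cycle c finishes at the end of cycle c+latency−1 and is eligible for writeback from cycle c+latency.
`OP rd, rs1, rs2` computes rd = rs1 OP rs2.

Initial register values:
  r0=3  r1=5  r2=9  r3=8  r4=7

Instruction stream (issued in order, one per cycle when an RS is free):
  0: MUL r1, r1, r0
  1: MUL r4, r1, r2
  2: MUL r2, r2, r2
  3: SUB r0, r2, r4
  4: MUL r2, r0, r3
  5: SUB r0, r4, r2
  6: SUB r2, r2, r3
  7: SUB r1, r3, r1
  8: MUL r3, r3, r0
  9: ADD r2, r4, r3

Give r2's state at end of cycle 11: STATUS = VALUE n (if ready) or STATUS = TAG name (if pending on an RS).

STATUS = TAG Mul1

cycle 1: issue MUL r1<-Mul1 // r0:3,r1:Mul1,r2:9,r3:8,r4:7
cycle 2: issue MUL r4<-Mul2 // r0:3,r1:Mul1,r2:9,r3:8,r4:Mul2
cycle 3: stall // r0:3,r1:Mul1,r2:9,r3:8,r4:Mul2
cycle 4: stall // r0:3,r1:Mul1,r2:9,r3:8,r4:Mul2
cycle 5: stall // r0:3,r1:Mul1,r2:9,r3:8,r4:Mul2
cycle 6: CDB Mul1=15; issue MUL r2<-Mul1 // r0:3,r1:15,r2:Mul1,r3:8,r4:Mul2
cycle 7: issue SUB r0<-Add1 // r0:Add1,r1:15,r2:Mul1,r3:8,r4:Mul2
cycle 8: stall // r0:Add1,r1:15,r2:Mul1,r3:8,r4:Mul2
cycle 9: stall // r0:Add1,r1:15,r2:Mul1,r3:8,r4:Mul2
cycle 10: stall // r0:Add1,r1:15,r2:Mul1,r3:8,r4:Mul2
cycle 11: CDB Mul1=81; issue MUL r2<-Mul1 // r0:Add1,r1:15,r2:Mul1,r3:8,r4:Mul2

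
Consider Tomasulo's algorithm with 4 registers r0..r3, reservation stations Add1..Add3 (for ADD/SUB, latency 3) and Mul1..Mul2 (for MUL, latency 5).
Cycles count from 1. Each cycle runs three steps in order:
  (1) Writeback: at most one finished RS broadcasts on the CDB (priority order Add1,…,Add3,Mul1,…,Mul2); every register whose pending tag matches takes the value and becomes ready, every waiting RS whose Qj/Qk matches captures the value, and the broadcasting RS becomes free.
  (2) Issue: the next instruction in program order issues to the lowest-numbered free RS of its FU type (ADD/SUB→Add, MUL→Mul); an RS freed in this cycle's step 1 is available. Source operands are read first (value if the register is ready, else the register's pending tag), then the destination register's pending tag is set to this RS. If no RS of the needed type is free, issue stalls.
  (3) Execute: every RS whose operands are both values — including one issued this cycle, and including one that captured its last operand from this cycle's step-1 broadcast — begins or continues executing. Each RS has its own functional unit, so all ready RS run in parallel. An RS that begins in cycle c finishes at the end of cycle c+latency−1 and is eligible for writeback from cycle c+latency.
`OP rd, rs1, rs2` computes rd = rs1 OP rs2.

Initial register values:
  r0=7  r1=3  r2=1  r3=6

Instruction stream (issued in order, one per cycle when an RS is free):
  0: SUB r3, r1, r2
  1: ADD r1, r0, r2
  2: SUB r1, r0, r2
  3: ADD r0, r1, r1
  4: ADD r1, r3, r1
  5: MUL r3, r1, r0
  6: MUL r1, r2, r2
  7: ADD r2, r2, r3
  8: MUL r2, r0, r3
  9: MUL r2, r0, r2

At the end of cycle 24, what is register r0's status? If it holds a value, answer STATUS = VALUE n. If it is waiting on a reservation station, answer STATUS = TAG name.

c1: issue SUB r3<-Add1 | r0:7,r1:3,r2:1,r3:Add1
c2: issue ADD r1<-Add2 | r0:7,r1:Add2,r2:1,r3:Add1
c3: issue SUB r1<-Add3 | r0:7,r1:Add3,r2:1,r3:Add1
c4: CDB Add1=2; issue ADD r0<-Add1 | r0:Add1,r1:Add3,r2:1,r3:2
c5: CDB Add2=8; issue ADD r1<-Add2 | r0:Add1,r1:Add2,r2:1,r3:2
c6: CDB Add3=6; issue MUL r3<-Mul1 | r0:Add1,r1:Add2,r2:1,r3:Mul1
c7: issue MUL r1<-Mul2 | r0:Add1,r1:Mul2,r2:1,r3:Mul1
c8: issue ADD r2<-Add3 | r0:Add1,r1:Mul2,r2:Add3,r3:Mul1
c9: CDB Add1=12; stall | r0:12,r1:Mul2,r2:Add3,r3:Mul1
c10: CDB Add2=8; stall | r0:12,r1:Mul2,r2:Add3,r3:Mul1
c11: stall | r0:12,r1:Mul2,r2:Add3,r3:Mul1
c12: CDB Mul2=1; issue MUL r2<-Mul2 | r0:12,r1:1,r2:Mul2,r3:Mul1
c13: stall | r0:12,r1:1,r2:Mul2,r3:Mul1
c14: stall | r0:12,r1:1,r2:Mul2,r3:Mul1
c15: CDB Mul1=96; issue MUL r2<-Mul1 | r0:12,r1:1,r2:Mul1,r3:96
c16: - | r0:12,r1:1,r2:Mul1,r3:96
c17: - | r0:12,r1:1,r2:Mul1,r3:96
c18: CDB Add3=97 | r0:12,r1:1,r2:Mul1,r3:96
c19: - | r0:12,r1:1,r2:Mul1,r3:96
c20: CDB Mul2=1152 | r0:12,r1:1,r2:Mul1,r3:96
c21: - | r0:12,r1:1,r2:Mul1,r3:96
c22: - | r0:12,r1:1,r2:Mul1,r3:96
c23: - | r0:12,r1:1,r2:Mul1,r3:96
c24: - | r0:12,r1:1,r2:Mul1,r3:96

STATUS = VALUE 12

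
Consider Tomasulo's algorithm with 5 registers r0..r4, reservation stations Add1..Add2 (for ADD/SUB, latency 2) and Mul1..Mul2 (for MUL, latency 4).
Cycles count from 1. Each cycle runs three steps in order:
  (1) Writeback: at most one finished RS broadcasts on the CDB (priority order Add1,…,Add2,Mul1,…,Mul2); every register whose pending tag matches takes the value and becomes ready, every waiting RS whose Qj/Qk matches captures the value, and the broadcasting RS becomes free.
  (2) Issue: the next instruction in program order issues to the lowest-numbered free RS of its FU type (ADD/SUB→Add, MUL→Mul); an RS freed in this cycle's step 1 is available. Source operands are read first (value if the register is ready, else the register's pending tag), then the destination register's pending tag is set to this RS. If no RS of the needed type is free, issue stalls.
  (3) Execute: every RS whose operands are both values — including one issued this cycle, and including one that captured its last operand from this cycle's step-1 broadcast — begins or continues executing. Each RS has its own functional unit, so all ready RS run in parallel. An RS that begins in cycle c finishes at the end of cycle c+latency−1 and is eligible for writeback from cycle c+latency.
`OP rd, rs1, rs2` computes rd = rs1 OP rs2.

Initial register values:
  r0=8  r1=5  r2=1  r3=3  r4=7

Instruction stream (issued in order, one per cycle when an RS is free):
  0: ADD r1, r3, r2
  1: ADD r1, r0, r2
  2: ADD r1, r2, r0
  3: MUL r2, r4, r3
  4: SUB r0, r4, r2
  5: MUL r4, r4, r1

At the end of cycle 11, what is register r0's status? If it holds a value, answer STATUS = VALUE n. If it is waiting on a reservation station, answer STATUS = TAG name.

cycle 1: issue ADD r1<-Add1 // r0:8,r1:Add1,r2:1,r3:3,r4:7
cycle 2: issue ADD r1<-Add2 // r0:8,r1:Add2,r2:1,r3:3,r4:7
cycle 3: CDB Add1=4; issue ADD r1<-Add1 // r0:8,r1:Add1,r2:1,r3:3,r4:7
cycle 4: CDB Add2=9; issue MUL r2<-Mul1 // r0:8,r1:Add1,r2:Mul1,r3:3,r4:7
cycle 5: CDB Add1=9; issue SUB r0<-Add1 // r0:Add1,r1:9,r2:Mul1,r3:3,r4:7
cycle 6: issue MUL r4<-Mul2 // r0:Add1,r1:9,r2:Mul1,r3:3,r4:Mul2
cycle 7: - // r0:Add1,r1:9,r2:Mul1,r3:3,r4:Mul2
cycle 8: CDB Mul1=21 // r0:Add1,r1:9,r2:21,r3:3,r4:Mul2
cycle 9: - // r0:Add1,r1:9,r2:21,r3:3,r4:Mul2
cycle 10: CDB Add1=-14 // r0:-14,r1:9,r2:21,r3:3,r4:Mul2
cycle 11: CDB Mul2=63 // r0:-14,r1:9,r2:21,r3:3,r4:63

STATUS = VALUE -14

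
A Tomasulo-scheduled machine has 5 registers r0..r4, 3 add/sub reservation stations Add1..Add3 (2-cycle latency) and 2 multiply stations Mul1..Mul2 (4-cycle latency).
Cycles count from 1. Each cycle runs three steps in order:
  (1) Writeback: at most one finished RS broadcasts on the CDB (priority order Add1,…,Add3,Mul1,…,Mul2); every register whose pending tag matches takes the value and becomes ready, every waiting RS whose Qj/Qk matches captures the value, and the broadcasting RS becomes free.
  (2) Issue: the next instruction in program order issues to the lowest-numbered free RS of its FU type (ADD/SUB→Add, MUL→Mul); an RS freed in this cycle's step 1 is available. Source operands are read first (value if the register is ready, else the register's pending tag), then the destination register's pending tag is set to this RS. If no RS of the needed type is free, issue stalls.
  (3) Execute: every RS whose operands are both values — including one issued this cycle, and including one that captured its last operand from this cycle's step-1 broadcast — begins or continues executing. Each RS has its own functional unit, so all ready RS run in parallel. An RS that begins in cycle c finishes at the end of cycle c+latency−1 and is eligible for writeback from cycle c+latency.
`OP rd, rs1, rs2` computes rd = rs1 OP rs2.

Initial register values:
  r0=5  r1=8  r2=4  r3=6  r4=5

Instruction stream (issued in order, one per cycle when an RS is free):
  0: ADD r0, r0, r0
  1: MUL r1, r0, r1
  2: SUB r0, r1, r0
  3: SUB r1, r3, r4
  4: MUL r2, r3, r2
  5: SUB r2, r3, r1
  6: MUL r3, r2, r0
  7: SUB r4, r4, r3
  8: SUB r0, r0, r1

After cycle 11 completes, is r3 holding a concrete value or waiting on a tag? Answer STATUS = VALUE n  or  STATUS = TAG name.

STATUS = TAG Mul1

  c1: issue ADD r0<-Add1  regs: r0:Add1,r1:8,r2:4,r3:6,r4:5
  c2: issue MUL r1<-Mul1  regs: r0:Add1,r1:Mul1,r2:4,r3:6,r4:5
  c3: CDB Add1=10; issue SUB r0<-Add1  regs: r0:Add1,r1:Mul1,r2:4,r3:6,r4:5
  c4: issue SUB r1<-Add2  regs: r0:Add1,r1:Add2,r2:4,r3:6,r4:5
  c5: issue MUL r2<-Mul2  regs: r0:Add1,r1:Add2,r2:Mul2,r3:6,r4:5
  c6: CDB Add2=1; issue SUB r2<-Add2  regs: r0:Add1,r1:1,r2:Add2,r3:6,r4:5
  c7: CDB Mul1=80; issue MUL r3<-Mul1  regs: r0:Add1,r1:1,r2:Add2,r3:Mul1,r4:5
  c8: CDB Add2=5; issue SUB r4<-Add2  regs: r0:Add1,r1:1,r2:5,r3:Mul1,r4:Add2
  c9: CDB Add1=70; issue SUB r0<-Add1  regs: r0:Add1,r1:1,r2:5,r3:Mul1,r4:Add2
  c10: CDB Mul2=24  regs: r0:Add1,r1:1,r2:5,r3:Mul1,r4:Add2
  c11: CDB Add1=69  regs: r0:69,r1:1,r2:5,r3:Mul1,r4:Add2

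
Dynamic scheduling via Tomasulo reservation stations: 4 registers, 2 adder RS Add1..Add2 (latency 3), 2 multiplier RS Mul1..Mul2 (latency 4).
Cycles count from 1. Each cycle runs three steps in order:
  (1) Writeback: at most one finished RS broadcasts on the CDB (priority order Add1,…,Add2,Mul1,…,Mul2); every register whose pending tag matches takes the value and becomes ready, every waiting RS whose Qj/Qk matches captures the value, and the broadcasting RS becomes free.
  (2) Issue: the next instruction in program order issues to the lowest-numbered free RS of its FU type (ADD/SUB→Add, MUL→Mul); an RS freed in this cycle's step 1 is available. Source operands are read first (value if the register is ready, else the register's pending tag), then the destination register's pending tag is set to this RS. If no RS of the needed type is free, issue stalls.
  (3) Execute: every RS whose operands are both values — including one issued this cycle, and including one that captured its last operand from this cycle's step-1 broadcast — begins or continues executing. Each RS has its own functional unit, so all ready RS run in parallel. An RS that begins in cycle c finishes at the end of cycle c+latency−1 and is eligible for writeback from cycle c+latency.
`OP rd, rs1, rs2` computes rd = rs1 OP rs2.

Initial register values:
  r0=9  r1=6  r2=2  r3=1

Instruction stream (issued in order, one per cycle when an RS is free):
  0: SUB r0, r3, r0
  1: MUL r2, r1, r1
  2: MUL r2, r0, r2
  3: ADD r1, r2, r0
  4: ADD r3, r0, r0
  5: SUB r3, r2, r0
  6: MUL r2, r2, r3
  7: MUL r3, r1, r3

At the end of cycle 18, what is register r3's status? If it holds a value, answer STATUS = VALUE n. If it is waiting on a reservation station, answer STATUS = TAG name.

  c1: issue SUB r0<-Add1  regs: r0:Add1,r1:6,r2:2,r3:1
  c2: issue MUL r2<-Mul1  regs: r0:Add1,r1:6,r2:Mul1,r3:1
  c3: issue MUL r2<-Mul2  regs: r0:Add1,r1:6,r2:Mul2,r3:1
  c4: CDB Add1=-8; issue ADD r1<-Add1  regs: r0:-8,r1:Add1,r2:Mul2,r3:1
  c5: issue ADD r3<-Add2  regs: r0:-8,r1:Add1,r2:Mul2,r3:Add2
  c6: CDB Mul1=36; stall  regs: r0:-8,r1:Add1,r2:Mul2,r3:Add2
  c7: stall  regs: r0:-8,r1:Add1,r2:Mul2,r3:Add2
  c8: CDB Add2=-16; issue SUB r3<-Add2  regs: r0:-8,r1:Add1,r2:Mul2,r3:Add2
  c9: issue MUL r2<-Mul1  regs: r0:-8,r1:Add1,r2:Mul1,r3:Add2
  c10: CDB Mul2=-288; issue MUL r3<-Mul2  regs: r0:-8,r1:Add1,r2:Mul1,r3:Mul2
  c11: -  regs: r0:-8,r1:Add1,r2:Mul1,r3:Mul2
  c12: -  regs: r0:-8,r1:Add1,r2:Mul1,r3:Mul2
  c13: CDB Add1=-296  regs: r0:-8,r1:-296,r2:Mul1,r3:Mul2
  c14: CDB Add2=-280  regs: r0:-8,r1:-296,r2:Mul1,r3:Mul2
  c15: -  regs: r0:-8,r1:-296,r2:Mul1,r3:Mul2
  c16: -  regs: r0:-8,r1:-296,r2:Mul1,r3:Mul2
  c17: -  regs: r0:-8,r1:-296,r2:Mul1,r3:Mul2
  c18: CDB Mul1=80640  regs: r0:-8,r1:-296,r2:80640,r3:Mul2

STATUS = TAG Mul2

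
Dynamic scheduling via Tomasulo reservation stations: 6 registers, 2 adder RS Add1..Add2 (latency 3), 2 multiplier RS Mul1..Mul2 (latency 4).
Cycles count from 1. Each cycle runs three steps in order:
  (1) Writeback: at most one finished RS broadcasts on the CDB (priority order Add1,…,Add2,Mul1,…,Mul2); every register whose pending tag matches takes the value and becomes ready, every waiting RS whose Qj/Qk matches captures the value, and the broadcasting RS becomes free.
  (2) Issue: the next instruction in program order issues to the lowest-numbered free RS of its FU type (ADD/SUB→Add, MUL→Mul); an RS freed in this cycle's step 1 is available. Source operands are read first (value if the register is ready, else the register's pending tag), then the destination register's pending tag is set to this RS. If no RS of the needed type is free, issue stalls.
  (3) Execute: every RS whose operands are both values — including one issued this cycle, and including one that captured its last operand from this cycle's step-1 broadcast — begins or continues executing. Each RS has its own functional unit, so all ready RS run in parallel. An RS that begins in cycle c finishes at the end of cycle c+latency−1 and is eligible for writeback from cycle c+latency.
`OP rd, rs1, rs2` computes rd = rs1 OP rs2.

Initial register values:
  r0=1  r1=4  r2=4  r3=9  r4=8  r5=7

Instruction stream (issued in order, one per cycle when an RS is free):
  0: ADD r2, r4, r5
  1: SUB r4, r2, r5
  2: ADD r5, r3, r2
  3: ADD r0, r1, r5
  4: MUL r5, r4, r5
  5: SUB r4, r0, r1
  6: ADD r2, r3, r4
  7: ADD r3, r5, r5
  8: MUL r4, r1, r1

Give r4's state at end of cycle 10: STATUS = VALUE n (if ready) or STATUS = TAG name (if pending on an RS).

  c1: issue ADD r2<-Add1  regs: r0:1,r1:4,r2:Add1,r3:9,r4:8,r5:7
  c2: issue SUB r4<-Add2  regs: r0:1,r1:4,r2:Add1,r3:9,r4:Add2,r5:7
  c3: stall  regs: r0:1,r1:4,r2:Add1,r3:9,r4:Add2,r5:7
  c4: CDB Add1=15; issue ADD r5<-Add1  regs: r0:1,r1:4,r2:15,r3:9,r4:Add2,r5:Add1
  c5: stall  regs: r0:1,r1:4,r2:15,r3:9,r4:Add2,r5:Add1
  c6: stall  regs: r0:1,r1:4,r2:15,r3:9,r4:Add2,r5:Add1
  c7: CDB Add1=24; issue ADD r0<-Add1  regs: r0:Add1,r1:4,r2:15,r3:9,r4:Add2,r5:24
  c8: CDB Add2=8; issue MUL r5<-Mul1  regs: r0:Add1,r1:4,r2:15,r3:9,r4:8,r5:Mul1
  c9: issue SUB r4<-Add2  regs: r0:Add1,r1:4,r2:15,r3:9,r4:Add2,r5:Mul1
  c10: CDB Add1=28; issue ADD r2<-Add1  regs: r0:28,r1:4,r2:Add1,r3:9,r4:Add2,r5:Mul1

STATUS = TAG Add2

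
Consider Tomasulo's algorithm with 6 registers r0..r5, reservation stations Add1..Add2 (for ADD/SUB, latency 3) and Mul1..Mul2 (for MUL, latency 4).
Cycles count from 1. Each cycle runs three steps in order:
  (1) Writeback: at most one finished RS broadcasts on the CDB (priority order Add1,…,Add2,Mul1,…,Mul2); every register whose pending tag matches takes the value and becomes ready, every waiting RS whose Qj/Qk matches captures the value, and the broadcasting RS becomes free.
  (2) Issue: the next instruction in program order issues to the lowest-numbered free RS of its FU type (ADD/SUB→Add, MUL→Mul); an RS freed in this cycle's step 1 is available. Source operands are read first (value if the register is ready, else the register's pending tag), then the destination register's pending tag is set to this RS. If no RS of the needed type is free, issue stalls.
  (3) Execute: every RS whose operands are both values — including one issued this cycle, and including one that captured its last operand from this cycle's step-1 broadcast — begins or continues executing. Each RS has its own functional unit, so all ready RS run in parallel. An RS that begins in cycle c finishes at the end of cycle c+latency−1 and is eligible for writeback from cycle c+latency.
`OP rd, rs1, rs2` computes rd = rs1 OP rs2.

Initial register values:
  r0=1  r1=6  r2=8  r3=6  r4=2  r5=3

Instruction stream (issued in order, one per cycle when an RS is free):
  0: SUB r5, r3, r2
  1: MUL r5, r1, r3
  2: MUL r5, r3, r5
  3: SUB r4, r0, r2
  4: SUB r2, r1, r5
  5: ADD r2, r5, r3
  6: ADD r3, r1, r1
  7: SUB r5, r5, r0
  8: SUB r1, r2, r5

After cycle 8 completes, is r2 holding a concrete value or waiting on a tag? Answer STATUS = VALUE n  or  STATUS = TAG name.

STATUS = TAG Add1

cycle 1: issue SUB r5<-Add1 // r0:1,r1:6,r2:8,r3:6,r4:2,r5:Add1
cycle 2: issue MUL r5<-Mul1 // r0:1,r1:6,r2:8,r3:6,r4:2,r5:Mul1
cycle 3: issue MUL r5<-Mul2 // r0:1,r1:6,r2:8,r3:6,r4:2,r5:Mul2
cycle 4: CDB Add1=-2; issue SUB r4<-Add1 // r0:1,r1:6,r2:8,r3:6,r4:Add1,r5:Mul2
cycle 5: issue SUB r2<-Add2 // r0:1,r1:6,r2:Add2,r3:6,r4:Add1,r5:Mul2
cycle 6: CDB Mul1=36; stall // r0:1,r1:6,r2:Add2,r3:6,r4:Add1,r5:Mul2
cycle 7: CDB Add1=-7; issue ADD r2<-Add1 // r0:1,r1:6,r2:Add1,r3:6,r4:-7,r5:Mul2
cycle 8: stall // r0:1,r1:6,r2:Add1,r3:6,r4:-7,r5:Mul2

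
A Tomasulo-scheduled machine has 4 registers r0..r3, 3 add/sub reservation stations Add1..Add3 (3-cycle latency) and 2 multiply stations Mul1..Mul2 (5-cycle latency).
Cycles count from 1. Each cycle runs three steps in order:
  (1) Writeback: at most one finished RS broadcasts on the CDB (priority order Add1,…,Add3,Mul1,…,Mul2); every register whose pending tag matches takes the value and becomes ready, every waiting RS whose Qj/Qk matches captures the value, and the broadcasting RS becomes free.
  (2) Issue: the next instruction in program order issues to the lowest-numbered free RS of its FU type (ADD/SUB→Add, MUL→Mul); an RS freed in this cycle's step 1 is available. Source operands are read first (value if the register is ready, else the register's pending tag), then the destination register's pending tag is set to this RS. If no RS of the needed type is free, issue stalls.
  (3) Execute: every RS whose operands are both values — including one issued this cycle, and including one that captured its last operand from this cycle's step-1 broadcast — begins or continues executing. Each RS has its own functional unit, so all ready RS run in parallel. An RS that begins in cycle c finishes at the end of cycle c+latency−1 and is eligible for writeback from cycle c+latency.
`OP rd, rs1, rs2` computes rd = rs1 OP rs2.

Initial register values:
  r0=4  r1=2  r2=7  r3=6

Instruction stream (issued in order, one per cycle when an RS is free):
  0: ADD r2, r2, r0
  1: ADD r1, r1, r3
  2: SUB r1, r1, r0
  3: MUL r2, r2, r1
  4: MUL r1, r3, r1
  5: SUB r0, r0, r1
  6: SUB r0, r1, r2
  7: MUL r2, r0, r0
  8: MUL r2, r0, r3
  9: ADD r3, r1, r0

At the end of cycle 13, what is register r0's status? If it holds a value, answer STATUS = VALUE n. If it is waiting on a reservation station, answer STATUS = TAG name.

STATUS = TAG Add2

  c1: issue ADD r2<-Add1  regs: r0:4,r1:2,r2:Add1,r3:6
  c2: issue ADD r1<-Add2  regs: r0:4,r1:Add2,r2:Add1,r3:6
  c3: issue SUB r1<-Add3  regs: r0:4,r1:Add3,r2:Add1,r3:6
  c4: CDB Add1=11; issue MUL r2<-Mul1  regs: r0:4,r1:Add3,r2:Mul1,r3:6
  c5: CDB Add2=8; issue MUL r1<-Mul2  regs: r0:4,r1:Mul2,r2:Mul1,r3:6
  c6: issue SUB r0<-Add1  regs: r0:Add1,r1:Mul2,r2:Mul1,r3:6
  c7: issue SUB r0<-Add2  regs: r0:Add2,r1:Mul2,r2:Mul1,r3:6
  c8: CDB Add3=4; stall  regs: r0:Add2,r1:Mul2,r2:Mul1,r3:6
  c9: stall  regs: r0:Add2,r1:Mul2,r2:Mul1,r3:6
  c10: stall  regs: r0:Add2,r1:Mul2,r2:Mul1,r3:6
  c11: stall  regs: r0:Add2,r1:Mul2,r2:Mul1,r3:6
  c12: stall  regs: r0:Add2,r1:Mul2,r2:Mul1,r3:6
  c13: CDB Mul1=44; issue MUL r2<-Mul1  regs: r0:Add2,r1:Mul2,r2:Mul1,r3:6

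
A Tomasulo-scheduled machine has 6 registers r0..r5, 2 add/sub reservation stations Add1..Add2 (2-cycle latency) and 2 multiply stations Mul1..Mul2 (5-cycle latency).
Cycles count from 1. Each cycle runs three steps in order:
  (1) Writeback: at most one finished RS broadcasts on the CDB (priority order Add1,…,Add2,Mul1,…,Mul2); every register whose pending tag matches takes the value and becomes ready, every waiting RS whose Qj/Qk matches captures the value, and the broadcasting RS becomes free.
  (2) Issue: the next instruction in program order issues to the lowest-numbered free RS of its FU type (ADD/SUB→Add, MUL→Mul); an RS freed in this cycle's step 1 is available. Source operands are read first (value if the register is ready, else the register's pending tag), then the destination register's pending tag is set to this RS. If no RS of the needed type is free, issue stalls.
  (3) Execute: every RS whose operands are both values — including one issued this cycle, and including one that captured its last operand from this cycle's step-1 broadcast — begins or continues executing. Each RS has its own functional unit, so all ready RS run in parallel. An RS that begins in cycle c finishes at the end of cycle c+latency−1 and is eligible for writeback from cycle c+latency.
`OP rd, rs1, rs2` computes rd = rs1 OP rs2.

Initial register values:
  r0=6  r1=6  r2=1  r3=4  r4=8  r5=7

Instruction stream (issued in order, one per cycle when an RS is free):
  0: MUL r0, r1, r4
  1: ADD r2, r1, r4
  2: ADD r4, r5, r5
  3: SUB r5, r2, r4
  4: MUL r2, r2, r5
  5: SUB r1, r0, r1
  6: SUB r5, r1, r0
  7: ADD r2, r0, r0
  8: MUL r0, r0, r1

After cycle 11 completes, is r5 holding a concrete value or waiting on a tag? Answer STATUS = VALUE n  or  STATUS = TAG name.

  c1: issue MUL r0<-Mul1  regs: r0:Mul1,r1:6,r2:1,r3:4,r4:8,r5:7
  c2: issue ADD r2<-Add1  regs: r0:Mul1,r1:6,r2:Add1,r3:4,r4:8,r5:7
  c3: issue ADD r4<-Add2  regs: r0:Mul1,r1:6,r2:Add1,r3:4,r4:Add2,r5:7
  c4: CDB Add1=14; issue SUB r5<-Add1  regs: r0:Mul1,r1:6,r2:14,r3:4,r4:Add2,r5:Add1
  c5: CDB Add2=14; issue MUL r2<-Mul2  regs: r0:Mul1,r1:6,r2:Mul2,r3:4,r4:14,r5:Add1
  c6: CDB Mul1=48; issue SUB r1<-Add2  regs: r0:48,r1:Add2,r2:Mul2,r3:4,r4:14,r5:Add1
  c7: CDB Add1=0; issue SUB r5<-Add1  regs: r0:48,r1:Add2,r2:Mul2,r3:4,r4:14,r5:Add1
  c8: CDB Add2=42; issue ADD r2<-Add2  regs: r0:48,r1:42,r2:Add2,r3:4,r4:14,r5:Add1
  c9: issue MUL r0<-Mul1  regs: r0:Mul1,r1:42,r2:Add2,r3:4,r4:14,r5:Add1
  c10: CDB Add1=-6  regs: r0:Mul1,r1:42,r2:Add2,r3:4,r4:14,r5:-6
  c11: CDB Add2=96  regs: r0:Mul1,r1:42,r2:96,r3:4,r4:14,r5:-6

STATUS = VALUE -6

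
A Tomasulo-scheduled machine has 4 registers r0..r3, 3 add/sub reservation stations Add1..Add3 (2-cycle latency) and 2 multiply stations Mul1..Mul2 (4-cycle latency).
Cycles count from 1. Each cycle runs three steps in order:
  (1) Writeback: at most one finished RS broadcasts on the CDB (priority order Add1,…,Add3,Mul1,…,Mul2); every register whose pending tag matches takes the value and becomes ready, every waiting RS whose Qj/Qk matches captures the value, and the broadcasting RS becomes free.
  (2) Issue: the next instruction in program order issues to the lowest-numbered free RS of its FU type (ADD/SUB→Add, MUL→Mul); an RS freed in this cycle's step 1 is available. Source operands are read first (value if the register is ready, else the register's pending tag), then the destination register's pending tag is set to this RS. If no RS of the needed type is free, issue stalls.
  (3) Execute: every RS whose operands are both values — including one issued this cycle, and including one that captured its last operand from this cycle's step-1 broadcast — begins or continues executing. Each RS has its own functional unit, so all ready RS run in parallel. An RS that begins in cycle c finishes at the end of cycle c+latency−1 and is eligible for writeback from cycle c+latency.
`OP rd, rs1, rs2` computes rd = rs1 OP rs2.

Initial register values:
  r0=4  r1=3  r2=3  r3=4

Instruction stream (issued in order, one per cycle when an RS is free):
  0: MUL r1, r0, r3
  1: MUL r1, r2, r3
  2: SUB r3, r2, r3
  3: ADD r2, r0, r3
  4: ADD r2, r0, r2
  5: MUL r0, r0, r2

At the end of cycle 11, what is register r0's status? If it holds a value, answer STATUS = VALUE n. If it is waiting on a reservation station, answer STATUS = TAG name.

cycle 1: issue MUL r1<-Mul1 // r0:4,r1:Mul1,r2:3,r3:4
cycle 2: issue MUL r1<-Mul2 // r0:4,r1:Mul2,r2:3,r3:4
cycle 3: issue SUB r3<-Add1 // r0:4,r1:Mul2,r2:3,r3:Add1
cycle 4: issue ADD r2<-Add2 // r0:4,r1:Mul2,r2:Add2,r3:Add1
cycle 5: CDB Add1=-1; issue ADD r2<-Add1 // r0:4,r1:Mul2,r2:Add1,r3:-1
cycle 6: CDB Mul1=16; issue MUL r0<-Mul1 // r0:Mul1,r1:Mul2,r2:Add1,r3:-1
cycle 7: CDB Add2=3 // r0:Mul1,r1:Mul2,r2:Add1,r3:-1
cycle 8: CDB Mul2=12 // r0:Mul1,r1:12,r2:Add1,r3:-1
cycle 9: CDB Add1=7 // r0:Mul1,r1:12,r2:7,r3:-1
cycle 10: - // r0:Mul1,r1:12,r2:7,r3:-1
cycle 11: - // r0:Mul1,r1:12,r2:7,r3:-1

STATUS = TAG Mul1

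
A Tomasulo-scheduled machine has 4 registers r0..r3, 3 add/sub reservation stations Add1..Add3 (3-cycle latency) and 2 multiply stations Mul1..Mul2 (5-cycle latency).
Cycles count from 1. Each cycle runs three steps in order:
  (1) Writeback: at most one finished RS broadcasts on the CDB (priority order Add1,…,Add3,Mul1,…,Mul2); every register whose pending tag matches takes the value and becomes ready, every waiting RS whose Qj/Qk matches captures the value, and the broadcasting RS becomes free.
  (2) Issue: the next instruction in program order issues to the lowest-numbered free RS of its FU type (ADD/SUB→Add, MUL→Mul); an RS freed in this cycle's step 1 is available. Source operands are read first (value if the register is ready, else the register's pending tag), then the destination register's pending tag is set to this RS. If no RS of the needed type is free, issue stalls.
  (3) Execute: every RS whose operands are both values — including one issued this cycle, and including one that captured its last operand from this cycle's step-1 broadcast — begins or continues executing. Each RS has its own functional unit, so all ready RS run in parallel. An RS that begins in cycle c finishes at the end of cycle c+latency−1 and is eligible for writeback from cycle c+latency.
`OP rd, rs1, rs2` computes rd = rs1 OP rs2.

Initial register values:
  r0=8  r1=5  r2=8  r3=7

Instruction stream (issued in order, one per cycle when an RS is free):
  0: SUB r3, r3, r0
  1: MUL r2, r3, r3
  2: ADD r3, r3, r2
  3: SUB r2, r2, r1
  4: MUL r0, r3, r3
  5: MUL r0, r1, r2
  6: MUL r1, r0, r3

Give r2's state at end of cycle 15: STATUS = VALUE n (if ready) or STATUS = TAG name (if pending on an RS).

STATUS = VALUE -4

  c1: issue SUB r3<-Add1  regs: r0:8,r1:5,r2:8,r3:Add1
  c2: issue MUL r2<-Mul1  regs: r0:8,r1:5,r2:Mul1,r3:Add1
  c3: issue ADD r3<-Add2  regs: r0:8,r1:5,r2:Mul1,r3:Add2
  c4: CDB Add1=-1; issue SUB r2<-Add1  regs: r0:8,r1:5,r2:Add1,r3:Add2
  c5: issue MUL r0<-Mul2  regs: r0:Mul2,r1:5,r2:Add1,r3:Add2
  c6: stall  regs: r0:Mul2,r1:5,r2:Add1,r3:Add2
  c7: stall  regs: r0:Mul2,r1:5,r2:Add1,r3:Add2
  c8: stall  regs: r0:Mul2,r1:5,r2:Add1,r3:Add2
  c9: CDB Mul1=1; issue MUL r0<-Mul1  regs: r0:Mul1,r1:5,r2:Add1,r3:Add2
  c10: stall  regs: r0:Mul1,r1:5,r2:Add1,r3:Add2
  c11: stall  regs: r0:Mul1,r1:5,r2:Add1,r3:Add2
  c12: CDB Add1=-4; stall  regs: r0:Mul1,r1:5,r2:-4,r3:Add2
  c13: CDB Add2=0; stall  regs: r0:Mul1,r1:5,r2:-4,r3:0
  c14: stall  regs: r0:Mul1,r1:5,r2:-4,r3:0
  c15: stall  regs: r0:Mul1,r1:5,r2:-4,r3:0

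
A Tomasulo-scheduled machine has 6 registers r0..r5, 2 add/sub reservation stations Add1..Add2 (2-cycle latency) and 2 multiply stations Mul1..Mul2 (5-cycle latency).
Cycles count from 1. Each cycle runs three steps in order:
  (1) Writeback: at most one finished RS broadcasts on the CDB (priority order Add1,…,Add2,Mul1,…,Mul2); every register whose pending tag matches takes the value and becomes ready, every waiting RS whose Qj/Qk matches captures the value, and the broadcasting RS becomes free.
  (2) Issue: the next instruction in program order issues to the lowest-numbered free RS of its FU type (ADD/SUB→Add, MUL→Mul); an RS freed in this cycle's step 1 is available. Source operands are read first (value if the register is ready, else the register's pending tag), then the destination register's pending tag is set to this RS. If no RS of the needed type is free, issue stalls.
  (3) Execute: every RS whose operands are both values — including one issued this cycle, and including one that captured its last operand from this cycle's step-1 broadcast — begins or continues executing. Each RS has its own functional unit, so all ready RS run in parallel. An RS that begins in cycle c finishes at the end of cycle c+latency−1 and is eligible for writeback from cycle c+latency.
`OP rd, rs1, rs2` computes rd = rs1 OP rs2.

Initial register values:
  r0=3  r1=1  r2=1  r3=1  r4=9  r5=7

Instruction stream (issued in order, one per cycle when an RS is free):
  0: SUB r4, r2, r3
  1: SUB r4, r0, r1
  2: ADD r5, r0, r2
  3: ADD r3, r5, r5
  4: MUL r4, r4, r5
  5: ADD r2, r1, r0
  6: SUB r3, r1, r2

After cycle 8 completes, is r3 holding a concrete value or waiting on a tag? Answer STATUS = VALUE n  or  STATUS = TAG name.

STATUS = TAG Add2

  c1: issue SUB r4<-Add1  regs: r0:3,r1:1,r2:1,r3:1,r4:Add1,r5:7
  c2: issue SUB r4<-Add2  regs: r0:3,r1:1,r2:1,r3:1,r4:Add2,r5:7
  c3: CDB Add1=0; issue ADD r5<-Add1  regs: r0:3,r1:1,r2:1,r3:1,r4:Add2,r5:Add1
  c4: CDB Add2=2; issue ADD r3<-Add2  regs: r0:3,r1:1,r2:1,r3:Add2,r4:2,r5:Add1
  c5: CDB Add1=4; issue MUL r4<-Mul1  regs: r0:3,r1:1,r2:1,r3:Add2,r4:Mul1,r5:4
  c6: issue ADD r2<-Add1  regs: r0:3,r1:1,r2:Add1,r3:Add2,r4:Mul1,r5:4
  c7: CDB Add2=8; issue SUB r3<-Add2  regs: r0:3,r1:1,r2:Add1,r3:Add2,r4:Mul1,r5:4
  c8: CDB Add1=4  regs: r0:3,r1:1,r2:4,r3:Add2,r4:Mul1,r5:4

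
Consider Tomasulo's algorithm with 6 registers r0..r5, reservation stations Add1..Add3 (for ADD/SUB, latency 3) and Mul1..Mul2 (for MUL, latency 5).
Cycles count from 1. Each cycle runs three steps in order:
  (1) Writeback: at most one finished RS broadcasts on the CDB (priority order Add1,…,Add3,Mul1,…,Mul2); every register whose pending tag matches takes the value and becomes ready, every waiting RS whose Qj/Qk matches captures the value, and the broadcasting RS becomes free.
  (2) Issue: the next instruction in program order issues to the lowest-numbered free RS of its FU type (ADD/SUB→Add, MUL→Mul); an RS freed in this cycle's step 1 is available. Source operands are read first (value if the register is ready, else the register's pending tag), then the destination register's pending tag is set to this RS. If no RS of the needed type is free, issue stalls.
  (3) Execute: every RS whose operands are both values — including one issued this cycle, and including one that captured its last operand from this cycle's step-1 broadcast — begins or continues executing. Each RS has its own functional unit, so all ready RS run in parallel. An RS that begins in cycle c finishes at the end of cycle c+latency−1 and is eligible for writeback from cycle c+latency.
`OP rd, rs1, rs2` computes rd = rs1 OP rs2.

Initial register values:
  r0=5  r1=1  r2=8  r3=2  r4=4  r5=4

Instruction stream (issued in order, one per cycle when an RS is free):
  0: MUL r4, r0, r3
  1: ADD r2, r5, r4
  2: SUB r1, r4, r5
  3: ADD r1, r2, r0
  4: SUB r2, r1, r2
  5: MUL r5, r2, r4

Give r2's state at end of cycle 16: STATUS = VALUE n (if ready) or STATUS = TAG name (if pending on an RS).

c1: issue MUL r4<-Mul1 | r0:5,r1:1,r2:8,r3:2,r4:Mul1,r5:4
c2: issue ADD r2<-Add1 | r0:5,r1:1,r2:Add1,r3:2,r4:Mul1,r5:4
c3: issue SUB r1<-Add2 | r0:5,r1:Add2,r2:Add1,r3:2,r4:Mul1,r5:4
c4: issue ADD r1<-Add3 | r0:5,r1:Add3,r2:Add1,r3:2,r4:Mul1,r5:4
c5: stall | r0:5,r1:Add3,r2:Add1,r3:2,r4:Mul1,r5:4
c6: CDB Mul1=10; stall | r0:5,r1:Add3,r2:Add1,r3:2,r4:10,r5:4
c7: stall | r0:5,r1:Add3,r2:Add1,r3:2,r4:10,r5:4
c8: stall | r0:5,r1:Add3,r2:Add1,r3:2,r4:10,r5:4
c9: CDB Add1=14; issue SUB r2<-Add1 | r0:5,r1:Add3,r2:Add1,r3:2,r4:10,r5:4
c10: CDB Add2=6; issue MUL r5<-Mul1 | r0:5,r1:Add3,r2:Add1,r3:2,r4:10,r5:Mul1
c11: - | r0:5,r1:Add3,r2:Add1,r3:2,r4:10,r5:Mul1
c12: CDB Add3=19 | r0:5,r1:19,r2:Add1,r3:2,r4:10,r5:Mul1
c13: - | r0:5,r1:19,r2:Add1,r3:2,r4:10,r5:Mul1
c14: - | r0:5,r1:19,r2:Add1,r3:2,r4:10,r5:Mul1
c15: CDB Add1=5 | r0:5,r1:19,r2:5,r3:2,r4:10,r5:Mul1
c16: - | r0:5,r1:19,r2:5,r3:2,r4:10,r5:Mul1

STATUS = VALUE 5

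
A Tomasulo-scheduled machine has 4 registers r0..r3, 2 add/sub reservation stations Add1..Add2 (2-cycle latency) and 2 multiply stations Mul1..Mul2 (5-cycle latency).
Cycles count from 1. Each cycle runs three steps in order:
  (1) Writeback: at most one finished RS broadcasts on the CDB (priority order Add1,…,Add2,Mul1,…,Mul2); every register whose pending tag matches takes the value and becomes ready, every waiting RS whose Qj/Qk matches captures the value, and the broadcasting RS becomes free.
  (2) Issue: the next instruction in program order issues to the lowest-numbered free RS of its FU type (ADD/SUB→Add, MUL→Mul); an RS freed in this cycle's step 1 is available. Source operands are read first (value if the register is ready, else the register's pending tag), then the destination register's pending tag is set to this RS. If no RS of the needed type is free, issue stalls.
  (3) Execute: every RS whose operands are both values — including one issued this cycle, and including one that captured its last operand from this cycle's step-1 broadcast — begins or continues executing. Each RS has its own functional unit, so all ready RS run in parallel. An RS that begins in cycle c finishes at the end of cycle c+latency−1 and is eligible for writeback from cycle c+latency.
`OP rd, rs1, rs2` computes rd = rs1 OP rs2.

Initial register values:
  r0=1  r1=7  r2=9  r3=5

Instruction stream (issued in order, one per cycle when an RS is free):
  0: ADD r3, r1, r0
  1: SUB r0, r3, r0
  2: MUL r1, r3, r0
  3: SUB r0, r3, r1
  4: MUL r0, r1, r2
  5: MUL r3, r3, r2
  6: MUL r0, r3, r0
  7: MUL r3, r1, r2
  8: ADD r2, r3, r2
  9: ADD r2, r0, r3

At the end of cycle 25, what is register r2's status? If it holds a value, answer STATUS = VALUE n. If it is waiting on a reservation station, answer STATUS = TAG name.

STATUS = VALUE 36792

  c1: issue ADD r3<-Add1  regs: r0:1,r1:7,r2:9,r3:Add1
  c2: issue SUB r0<-Add2  regs: r0:Add2,r1:7,r2:9,r3:Add1
  c3: CDB Add1=8; issue MUL r1<-Mul1  regs: r0:Add2,r1:Mul1,r2:9,r3:8
  c4: issue SUB r0<-Add1  regs: r0:Add1,r1:Mul1,r2:9,r3:8
  c5: CDB Add2=7; issue MUL r0<-Mul2  regs: r0:Mul2,r1:Mul1,r2:9,r3:8
  c6: stall  regs: r0:Mul2,r1:Mul1,r2:9,r3:8
  c7: stall  regs: r0:Mul2,r1:Mul1,r2:9,r3:8
  c8: stall  regs: r0:Mul2,r1:Mul1,r2:9,r3:8
  c9: stall  regs: r0:Mul2,r1:Mul1,r2:9,r3:8
  c10: CDB Mul1=56; issue MUL r3<-Mul1  regs: r0:Mul2,r1:56,r2:9,r3:Mul1
  c11: stall  regs: r0:Mul2,r1:56,r2:9,r3:Mul1
  c12: CDB Add1=-48; stall  regs: r0:Mul2,r1:56,r2:9,r3:Mul1
  c13: stall  regs: r0:Mul2,r1:56,r2:9,r3:Mul1
  c14: stall  regs: r0:Mul2,r1:56,r2:9,r3:Mul1
  c15: CDB Mul1=72; issue MUL r0<-Mul1  regs: r0:Mul1,r1:56,r2:9,r3:72
  c16: CDB Mul2=504; issue MUL r3<-Mul2  regs: r0:Mul1,r1:56,r2:9,r3:Mul2
  c17: issue ADD r2<-Add1  regs: r0:Mul1,r1:56,r2:Add1,r3:Mul2
  c18: issue ADD r2<-Add2  regs: r0:Mul1,r1:56,r2:Add2,r3:Mul2
  c19: -  regs: r0:Mul1,r1:56,r2:Add2,r3:Mul2
  c20: -  regs: r0:Mul1,r1:56,r2:Add2,r3:Mul2
  c21: CDB Mul1=36288  regs: r0:36288,r1:56,r2:Add2,r3:Mul2
  c22: CDB Mul2=504  regs: r0:36288,r1:56,r2:Add2,r3:504
  c23: -  regs: r0:36288,r1:56,r2:Add2,r3:504
  c24: CDB Add1=513  regs: r0:36288,r1:56,r2:Add2,r3:504
  c25: CDB Add2=36792  regs: r0:36288,r1:56,r2:36792,r3:504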